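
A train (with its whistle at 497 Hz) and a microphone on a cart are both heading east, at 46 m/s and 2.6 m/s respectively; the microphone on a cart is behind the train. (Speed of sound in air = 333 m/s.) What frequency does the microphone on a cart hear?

The microphone on a cart is behind, so the train is moving away from it while the microphone on a cart is moving toward the train.
General Doppler shift: f' = f · (v + v_o)/(v + v_s).
f' = 497 × (333 + 2.6)/(333 + 46) = 497 × 335.6/379 ≈ 440 Hz.

440 Hz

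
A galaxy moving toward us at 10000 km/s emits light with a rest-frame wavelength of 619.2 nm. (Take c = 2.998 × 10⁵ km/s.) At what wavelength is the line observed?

β = v/c = 10000/299800 = 0.0334.
Relativistic Doppler for wavelength: λ' = λ₀ · √((1 − β)/(1 + β)).
λ' = 619.2 × √(0.9666/1.0334) = 619.2 × 0.96718 ≈ 598.9 nm.

598.9 nm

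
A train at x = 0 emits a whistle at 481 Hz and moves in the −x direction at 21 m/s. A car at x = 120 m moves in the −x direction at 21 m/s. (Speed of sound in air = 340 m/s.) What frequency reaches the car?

The observer lies on the +x side, so the source is heading away from the observer and the observer is heading toward the source.
Both move, so f' = f · (v + v_o)/(v + v_s).
f' = 481 × (340 + 21)/(340 + 21) = 481 × 361/361 ≈ 481 Hz.

481 Hz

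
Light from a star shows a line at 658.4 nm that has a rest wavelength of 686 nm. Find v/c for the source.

λ'/λ₀ = 0.9598 < 1 (blueshift), so the source is approaching.
λ'/λ₀ = √((1 − β)/(1 + β)) for an approaching source ⇒ β = (1 − r²)/(1 + r²) with r = λ'/λ₀.
β = (1 − 0.9212)/(1 + 0.9212) ≈ 0.041.

0.041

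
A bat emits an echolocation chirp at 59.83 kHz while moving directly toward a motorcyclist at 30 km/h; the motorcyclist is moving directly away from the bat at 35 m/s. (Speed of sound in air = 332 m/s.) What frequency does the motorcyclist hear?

30 km/h = 8.333 m/s.
General Doppler shift: f' = f · (v − v_o)/(v − v_s).
f' = 59.83 × (332 − 35)/(332 − 8.333) = 59.83 × 297/323.67 ≈ 54.9 kHz.

54.9 kHz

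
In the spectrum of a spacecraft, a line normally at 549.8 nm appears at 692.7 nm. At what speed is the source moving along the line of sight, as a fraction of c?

0.227

λ'/λ₀ = 1.2599 > 1 (redshift), so the source is receding.
λ'/λ₀ = √((1 + β)/(1 − β)) for a receding source ⇒ β = (r² − 1)/(r² + 1) with r = λ'/λ₀.
β = (1.5874 − 1)/(1.5874 + 1) ≈ 0.227.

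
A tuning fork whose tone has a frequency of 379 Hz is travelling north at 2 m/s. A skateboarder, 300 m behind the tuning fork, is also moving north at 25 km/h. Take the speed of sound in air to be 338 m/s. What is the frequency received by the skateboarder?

385 Hz

25 km/h = 6.944 m/s.
The skateboarder is behind, so the tuning fork is moving away from it while the skateboarder is moving toward the tuning fork.
With source receding and observer approaching, f' = f · (v + v_o)/(v + v_s).
f' = 379 × (338 + 6.944)/(338 + 2) = 379 × 344.94/340 ≈ 385 Hz.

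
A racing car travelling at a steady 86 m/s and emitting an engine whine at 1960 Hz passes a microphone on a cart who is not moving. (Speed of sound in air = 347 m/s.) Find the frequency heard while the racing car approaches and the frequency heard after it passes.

2606 Hz approaching; 1571 Hz receding

Approaching: f₁ = f · v/(v − v_s) = 1960 × 347/261 ≈ 2606 Hz.
Receding: f₂ = f · v/(v + v_s) = 1960 × 347/433 ≈ 1571 Hz.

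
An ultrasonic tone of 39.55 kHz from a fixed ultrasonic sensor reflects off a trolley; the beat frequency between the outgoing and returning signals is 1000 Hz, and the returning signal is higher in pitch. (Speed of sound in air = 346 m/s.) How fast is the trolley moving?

4.3 m/s

Double Doppler shift off a moving reflector: f₂ = f₀ · (v + u)/(v − u) (u > 0 toward emitter).
Returning signal is higher, so f₂ = f₀ + Δf = 39550 + 1000 = 40550 Hz.
Rearranging, u = v · (f₂ − f₀)/(f₂ + f₀) = 346 × 1000/80100 ≈ 4.3 m/s.
So the trolley is moving at 4.3 m/s toward the emitter.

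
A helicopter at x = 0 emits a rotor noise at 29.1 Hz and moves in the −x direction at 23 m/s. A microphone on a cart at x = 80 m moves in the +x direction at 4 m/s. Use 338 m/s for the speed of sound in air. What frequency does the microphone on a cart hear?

The observer lies on the +x side, so the source is heading away from the observer and the observer is heading away from the source.
With source receding and observer receding, f' = f · (v − v_o)/(v + v_s).
f' = 29.1 × (338 − 4)/(338 + 23) = 29.1 × 334/361 ≈ 26.9 Hz.

26.9 Hz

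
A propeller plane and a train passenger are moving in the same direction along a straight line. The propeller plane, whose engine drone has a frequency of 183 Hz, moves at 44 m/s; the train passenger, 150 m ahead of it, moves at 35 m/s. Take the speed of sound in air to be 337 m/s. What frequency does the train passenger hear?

189 Hz

The train passenger is ahead, so the propeller plane is moving toward it while the train passenger is moving away from the propeller plane.
General Doppler shift: f' = f · (v − v_o)/(v − v_s).
f' = 183 × (337 − 35)/(337 − 44) = 183 × 302/293 ≈ 189 Hz.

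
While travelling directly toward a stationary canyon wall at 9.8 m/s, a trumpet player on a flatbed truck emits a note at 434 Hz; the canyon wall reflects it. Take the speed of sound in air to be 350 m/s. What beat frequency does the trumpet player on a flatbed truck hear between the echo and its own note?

25.0 Hz

The canyon wall receives the sound from a moving source: f₁ = f₀ · v/(v − v_e) = 434 × 350/340.2 ≈ 446.5 Hz.
On the return leg the trumpet player on a flatbed truck is a moving observer: f₂ = f₁ · (v + v_e)/v = 446.5 × 359.8/350 ≈ 459.0 Hz.
Equivalently f₂ = f₀ · (v + v_e)/(v − v_e).
Beat against the emitted tone: |f₂ − f₀| = 2v_e·f₀/(v − v_e) = 2 × 9.8 × 434/340.2 ≈ 25.0 Hz.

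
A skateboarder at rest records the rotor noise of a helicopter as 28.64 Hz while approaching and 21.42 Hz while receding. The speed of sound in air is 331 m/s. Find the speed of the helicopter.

48 m/s

f₁/f₂ = (v + v_s)/(v − v_s), so v_s = v · (f₁ − f₂)/(f₁ + f₂).
v_s = 331 × (28.64 − 21.42)/(28.64 + 21.42) = 331 × 7.22/50.06 ≈ 48 m/s.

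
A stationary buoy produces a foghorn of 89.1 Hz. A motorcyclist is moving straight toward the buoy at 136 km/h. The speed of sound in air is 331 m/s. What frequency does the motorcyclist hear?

99 Hz

136 km/h = 37.78 m/s.
Moving observer, stationary source: f' = f · (v + v_o)/v.
f' = 89.1 × (331 + 37.78)/331 = 89.1 × 368.78/331 ≈ 99 Hz.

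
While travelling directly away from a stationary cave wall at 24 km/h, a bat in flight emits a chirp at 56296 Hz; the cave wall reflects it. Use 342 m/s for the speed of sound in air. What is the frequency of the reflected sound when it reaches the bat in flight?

24 km/h = 6.667 m/s.
The cave wall receives the sound from a moving source: f₁ = f₀ · v/(v + v_e) = 56296 × 342/348.67 ≈ 55220 Hz.
On the return leg the bat in flight is a moving observer: f₂ = f₁ · (v − v_e)/v = 55220 × 335.33/342 ≈ 54143 Hz.
Equivalently f₂ = f₀ · (v − v_e)/(v + v_e).

54143 Hz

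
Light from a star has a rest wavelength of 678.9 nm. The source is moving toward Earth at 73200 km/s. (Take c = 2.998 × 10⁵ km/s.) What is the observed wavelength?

β = v/c = 73200/299800 = 0.2442.
Relativistic Doppler for wavelength: λ' = λ₀ · √((1 − β)/(1 + β)).
λ' = 678.9 × √(0.7558/1.2442) = 678.9 × 0.77943 ≈ 529.2 nm.

529.2 nm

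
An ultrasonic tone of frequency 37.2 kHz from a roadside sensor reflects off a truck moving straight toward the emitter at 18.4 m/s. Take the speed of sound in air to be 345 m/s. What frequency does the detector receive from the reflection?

41.4 kHz

At the truck (a moving observer), f₁ = f₀ · (v + u)/v = 37.2 × 363.4/345 ≈ 39.2 kHz.
The reflection then acts as a moving source: f₂ = f₁ · v/(v − u) ≈ 41.4 kHz.
Equivalently f₂ = f₀ · (v + u)/(v − u).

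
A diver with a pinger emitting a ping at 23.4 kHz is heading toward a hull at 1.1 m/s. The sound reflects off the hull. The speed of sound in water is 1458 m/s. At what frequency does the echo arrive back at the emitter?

The hull receives the sound from a moving source: f₁ = f₀ · v/(v − v_e) = 23.4 × 1458/1456.9 ≈ 23.4 kHz.
On the return leg the diver with a pinger is a moving observer: f₂ = f₁ · (v + v_e)/v = 23.4 × 1459.1/1458 ≈ 23.4 kHz.
Equivalently f₂ = f₀ · (v + v_e)/(v − v_e).

23.4 kHz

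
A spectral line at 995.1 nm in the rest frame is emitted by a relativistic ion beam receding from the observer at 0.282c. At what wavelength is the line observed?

Relativistic Doppler for wavelength: λ' = λ₀ · √((1 + β)/(1 − β)).
λ' = 995.1 × √(1.2820/0.7180) = 995.1 × 1.33623 ≈ 1329.7 nm.

1329.7 nm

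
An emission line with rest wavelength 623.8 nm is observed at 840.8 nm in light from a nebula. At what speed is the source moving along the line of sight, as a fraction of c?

λ'/λ₀ = 1.3479 > 1 (redshift), so the source is receding.
λ'/λ₀ = √((1 + β)/(1 − β)) for a receding source ⇒ β = (r² − 1)/(r² + 1) with r = λ'/λ₀.
β = (1.8167 − 1)/(1.8167 + 1) ≈ 0.290.

0.290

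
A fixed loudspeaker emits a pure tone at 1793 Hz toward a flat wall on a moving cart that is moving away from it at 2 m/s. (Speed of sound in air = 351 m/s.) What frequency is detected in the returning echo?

The flat wall on a moving cart first receives the wave as a moving observer: f₁ = f₀ · (v − u)/v = 1793 × (351 − 2)/351 ≈ 1783 Hz.
On reflection it acts as a source moving away from the stationary detector: f₂ = f₁ · v/(v + u) = 1783 × 351/353 ≈ 1773 Hz.

1773 Hz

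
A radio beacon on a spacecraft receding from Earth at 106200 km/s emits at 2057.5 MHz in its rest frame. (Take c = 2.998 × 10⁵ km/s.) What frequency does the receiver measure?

β = v/c = 106200/299800 = 0.3542.
Relativistic Doppler for frequency: f' = f₀ · √((1 − β)/(1 + β)).
f' = 2057.5 × √(0.6458/1.3542) = 2057.5 × 0.69054 ≈ 1420.8 MHz.

1420.8 MHz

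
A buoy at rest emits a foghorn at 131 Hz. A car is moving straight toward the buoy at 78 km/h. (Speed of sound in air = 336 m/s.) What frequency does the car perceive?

139 Hz

78 km/h = 21.67 m/s.
Only the observer moves, toward the source, so f' = f · (v + v_o)/v.
f' = 131 × (336 + 21.67)/336 = 131 × 357.67/336 ≈ 139 Hz.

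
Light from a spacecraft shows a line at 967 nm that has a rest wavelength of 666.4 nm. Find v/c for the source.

λ'/λ₀ = 1.4511 > 1 (redshift), so the source is receding.
λ'/λ₀ = √((1 + β)/(1 − β)) for a receding source ⇒ β = (r² − 1)/(r² + 1) with r = λ'/λ₀.
β = (2.1056 − 1)/(2.1056 + 1) ≈ 0.356.

0.356c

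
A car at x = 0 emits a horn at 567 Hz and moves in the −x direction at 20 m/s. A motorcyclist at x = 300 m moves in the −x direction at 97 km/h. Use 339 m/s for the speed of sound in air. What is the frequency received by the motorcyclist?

578 Hz

97 km/h = 26.94 m/s.
The observer lies on the +x side, so the source is heading away from the observer and the observer is heading toward the source.
General Doppler shift: f' = f · (v + v_o)/(v + v_s).
f' = 567 × (339 + 26.94)/(339 + 20) = 567 × 365.94/359 ≈ 578 Hz.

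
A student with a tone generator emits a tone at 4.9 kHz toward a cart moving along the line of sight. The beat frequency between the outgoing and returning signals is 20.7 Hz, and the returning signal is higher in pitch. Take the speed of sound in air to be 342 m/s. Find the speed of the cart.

Double Doppler shift off a moving reflector: f₂ = f₀ · (v + u)/(v − u) (u > 0 toward emitter).
Returning signal is higher, so f₂ = f₀ + Δf = 4900 + 20.7 = 4920.7 Hz.
Rearranging, u = v · (f₂ − f₀)/(f₂ + f₀) = 342 × 20.7/9820.7 ≈ 0.72 m/s.
So the cart is moving at 0.72 m/s toward the emitter.

0.72 m/s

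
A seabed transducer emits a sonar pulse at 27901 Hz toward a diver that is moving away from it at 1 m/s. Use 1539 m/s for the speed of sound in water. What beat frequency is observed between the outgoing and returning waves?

The diver first receives the wave as a moving observer: f₁ = f₀ · (v − u)/v = 27901 × (1539 − 1)/1539 ≈ 27882.9 Hz.
On reflection it acts as a source moving away from the stationary detector: f₂ = f₁ · v/(v + u) = 27882.9 × 1539/1540 ≈ 27864.8 Hz.
Beat frequency: |f₂ − f₀| = 2u·f₀/(v + u) = 2 × 1 × 27901/1540 ≈ 36.2 Hz.

36.2 Hz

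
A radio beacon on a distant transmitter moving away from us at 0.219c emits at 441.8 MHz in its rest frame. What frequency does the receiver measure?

Relativistic Doppler for frequency: f' = f₀ · √((1 − β)/(1 + β)).
f' = 441.8 × √(0.7810/1.2190) = 441.8 × 0.80043 ≈ 353.6 MHz.

353.6 MHz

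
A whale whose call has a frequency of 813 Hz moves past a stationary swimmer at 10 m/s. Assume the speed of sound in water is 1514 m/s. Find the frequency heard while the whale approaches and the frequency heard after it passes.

818 Hz approaching; 808 Hz receding

Approaching: f₁ = f · v/(v − v_s) = 813 × 1514/1504 ≈ 818 Hz.
Receding: f₂ = f · v/(v + v_s) = 813 × 1514/1524 ≈ 808 Hz.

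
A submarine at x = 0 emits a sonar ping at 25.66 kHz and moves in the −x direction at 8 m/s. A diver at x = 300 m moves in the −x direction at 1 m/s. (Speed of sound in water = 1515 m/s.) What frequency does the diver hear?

The observer lies on the +x side, so the source is heading away from the observer and the observer is heading toward the source.
Both move, so f' = f · (v + v_o)/(v + v_s).
f' = 25.66 × (1515 + 1)/(1515 + 8) = 25.66 × 1516/1523 ≈ 25.5 kHz.

25.5 kHz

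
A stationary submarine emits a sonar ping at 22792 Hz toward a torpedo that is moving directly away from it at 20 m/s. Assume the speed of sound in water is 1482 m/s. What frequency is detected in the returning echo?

22185 Hz

The torpedo first receives the wave as a moving observer: f₁ = f₀ · (v − u)/v = 22792 × (1482 − 20)/1482 ≈ 22484 Hz.
On reflection it acts as a source moving away from the stationary detector: f₂ = f₁ · v/(v + u) = 22484 × 1482/1502 ≈ 22185 Hz.
Equivalently f₂ = f₀ · (v − u)/(v + u).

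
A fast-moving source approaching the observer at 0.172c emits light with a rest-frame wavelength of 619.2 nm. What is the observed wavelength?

Relativistic Doppler for wavelength: λ' = λ₀ · √((1 − β)/(1 + β)).
λ' = 619.2 × √(0.8280/1.1720) = 619.2 × 0.84053 ≈ 520.5 nm.

520.5 nm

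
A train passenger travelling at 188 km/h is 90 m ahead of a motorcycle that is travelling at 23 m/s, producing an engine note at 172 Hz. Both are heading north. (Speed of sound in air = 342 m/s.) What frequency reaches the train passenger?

156 Hz

188 km/h = 52.22 m/s.
The train passenger is ahead, so the motorcycle is moving toward it while the train passenger is moving away from the motorcycle.
General Doppler shift: f' = f · (v − v_o)/(v − v_s).
f' = 172 × (342 − 52.22)/(342 − 23) = 172 × 289.78/319 ≈ 156 Hz.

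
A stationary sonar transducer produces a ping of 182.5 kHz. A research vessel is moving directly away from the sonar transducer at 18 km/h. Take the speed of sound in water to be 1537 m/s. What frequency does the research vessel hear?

181.9 kHz

18 km/h = 5 m/s.
Only the observer moves, away from the source, so f' = f · (v − v_o)/v.
f' = 182.5 × (1537 − 5)/1537 = 182.5 × 1532/1537 ≈ 181.9 kHz.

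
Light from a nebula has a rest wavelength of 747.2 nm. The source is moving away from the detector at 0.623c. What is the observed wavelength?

Relativistic Doppler for wavelength: λ' = λ₀ · √((1 + β)/(1 − β)).
λ' = 747.2 × √(1.6230/0.3770) = 747.2 × 2.07486 ≈ 1550.3 nm.

1550.3 nm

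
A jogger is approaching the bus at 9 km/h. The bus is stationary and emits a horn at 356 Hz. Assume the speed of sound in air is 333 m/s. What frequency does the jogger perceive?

359 Hz

9 km/h = 2.5 m/s.
Only the observer moves, toward the source, so f' = f · (v + v_o)/v.
f' = 356 × (333 + 2.5)/333 = 356 × 335.5/333 ≈ 359 Hz.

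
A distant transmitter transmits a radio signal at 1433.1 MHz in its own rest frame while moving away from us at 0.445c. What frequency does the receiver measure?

888.2 MHz

Relativistic Doppler for frequency: f' = f₀ · √((1 − β)/(1 + β)).
f' = 1433.1 × √(0.5550/1.4450) = 1433.1 × 0.61974 ≈ 888.2 MHz.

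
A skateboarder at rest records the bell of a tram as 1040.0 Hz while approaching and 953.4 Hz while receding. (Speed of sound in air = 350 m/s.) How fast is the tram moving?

f₁/f₂ = (v + v_s)/(v − v_s), so v_s = v · (f₁ − f₂)/(f₁ + f₂).
v_s = 350 × (1040.0 − 953.4)/(1040.0 + 953.4) = 350 × 86.6/1993.4 ≈ 15.2 m/s.

15.2 m/s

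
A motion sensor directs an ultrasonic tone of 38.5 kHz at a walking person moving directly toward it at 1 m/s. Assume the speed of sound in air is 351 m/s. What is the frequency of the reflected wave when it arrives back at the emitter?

The walking person first receives the wave as a moving observer: f₁ = f₀ · (v + u)/v = 38.5 × (351 + 1)/351 ≈ 38.6 kHz.
The reflection then acts as a moving source: f₂ = f₁ · v/(v − u) ≈ 38.7 kHz.

38.7 kHz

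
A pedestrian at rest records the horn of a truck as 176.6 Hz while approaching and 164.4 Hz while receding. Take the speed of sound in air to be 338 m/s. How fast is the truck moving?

12.1 m/s

f₁/f₂ = (v + v_s)/(v − v_s), so v_s = v · (f₁ − f₂)/(f₁ + f₂).
v_s = 338 × (176.6 − 164.4)/(176.6 + 164.4) = 338 × 12.2/341.0 ≈ 12.1 m/s.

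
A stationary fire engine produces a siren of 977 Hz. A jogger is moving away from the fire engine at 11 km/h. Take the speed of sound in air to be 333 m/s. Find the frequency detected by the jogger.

968 Hz

11 km/h = 3.056 m/s.
Only the observer moves, away from the source, so f' = f · (v − v_o)/v.
f' = 977 × (333 − 3.056)/333 = 977 × 329.94/333 ≈ 968 Hz.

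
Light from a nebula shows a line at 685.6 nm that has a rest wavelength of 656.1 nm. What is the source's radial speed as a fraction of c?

0.044c

λ'/λ₀ = 1.0450 > 1 (redshift), so the source is receding.
λ'/λ₀ = √((1 + β)/(1 − β)) for a receding source ⇒ β = (r² − 1)/(r² + 1) with r = λ'/λ₀.
β = (1.0919 − 1)/(1.0919 + 1) ≈ 0.044.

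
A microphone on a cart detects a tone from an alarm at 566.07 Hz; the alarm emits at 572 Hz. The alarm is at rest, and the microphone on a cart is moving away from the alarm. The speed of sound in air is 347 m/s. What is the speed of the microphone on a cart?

f' = f · (v − v_o)/v ⇒ v_o = v · |f'/f − 1|.
v_o = 347 × |566.07/572 − 1| = 347 × 0.01037 ≈ 3.6 m/s.

3.6 m/s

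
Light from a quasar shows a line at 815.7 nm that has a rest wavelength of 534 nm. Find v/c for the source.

λ'/λ₀ = 1.5275 > 1 (redshift), so the source is receding.
λ'/λ₀ = √((1 + β)/(1 − β)) for a receding source ⇒ β = (r² − 1)/(r² + 1) with r = λ'/λ₀.
β = (2.3333 − 1)/(2.3333 + 1) ≈ 0.400.

0.400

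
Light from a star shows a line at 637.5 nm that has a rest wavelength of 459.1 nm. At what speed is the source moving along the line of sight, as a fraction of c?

0.317

λ'/λ₀ = 1.3886 > 1 (redshift), so the source is receding.
λ'/λ₀ = √((1 + β)/(1 − β)) for a receding source ⇒ β = (r² − 1)/(r² + 1) with r = λ'/λ₀.
β = (1.9282 − 1)/(1.9282 + 1) ≈ 0.317.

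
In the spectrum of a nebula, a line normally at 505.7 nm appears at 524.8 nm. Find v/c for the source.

0.037

λ'/λ₀ = 1.0378 > 1 (redshift), so the source is receding.
λ'/λ₀ = √((1 + β)/(1 − β)) for a receding source ⇒ β = (r² − 1)/(r² + 1) with r = λ'/λ₀.
β = (1.0770 − 1)/(1.0770 + 1) ≈ 0.037.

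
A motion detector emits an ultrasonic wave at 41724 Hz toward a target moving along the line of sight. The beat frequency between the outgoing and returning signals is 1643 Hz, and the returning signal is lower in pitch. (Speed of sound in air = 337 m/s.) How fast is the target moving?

6.8 m/s

Double Doppler shift off a moving reflector: f₂ = f₀ · (v + u)/(v − u) (u > 0 toward emitter).
Returning signal is lower, so f₂ = f₀ − Δf = 41724 − 1643 = 40081 Hz.
Rearranging, u = v · (f₂ − f₀)/(f₂ + f₀) = 337 × -1643/81805 ≈ -6.8 m/s.
So the target is moving at 6.8 m/s away from the emitter.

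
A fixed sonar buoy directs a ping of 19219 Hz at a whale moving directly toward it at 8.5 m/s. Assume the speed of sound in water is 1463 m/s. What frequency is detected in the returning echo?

19444 Hz

At the whale (a moving observer), f₁ = f₀ · (v + u)/v = 19219 × 1471.5/1463 ≈ 19331 Hz.
The reflection then acts as a moving source: f₂ = f₁ · v/(v − u) ≈ 19444 Hz.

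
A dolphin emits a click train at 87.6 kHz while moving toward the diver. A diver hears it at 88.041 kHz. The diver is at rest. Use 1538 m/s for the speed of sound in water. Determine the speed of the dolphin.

f' = f · v/(v − v_s) ⇒ v_s = v · |1 − f/f'|.
v_s = 1538 × |1 − 87.6/88.041| = 1538 × 0.005009 ≈ 7.7 m/s.

7.7 m/s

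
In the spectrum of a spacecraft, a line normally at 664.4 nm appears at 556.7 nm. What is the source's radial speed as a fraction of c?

λ'/λ₀ = 0.8379 < 1 (blueshift), so the source is approaching.
λ'/λ₀ = √((1 − β)/(1 + β)) for an approaching source ⇒ β = (1 − r²)/(1 + r²) with r = λ'/λ₀.
β = (1 − 0.7021)/(1 + 0.7021) ≈ 0.175.

0.175c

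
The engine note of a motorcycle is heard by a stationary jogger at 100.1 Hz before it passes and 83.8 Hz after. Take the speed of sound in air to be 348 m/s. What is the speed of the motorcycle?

31 m/s

f₁/f₂ = (v + v_s)/(v − v_s), so v_s = v · (f₁ − f₂)/(f₁ + f₂).
v_s = 348 × (100.1 − 83.8)/(100.1 + 83.8) = 348 × 16.3/183.9 ≈ 31 m/s.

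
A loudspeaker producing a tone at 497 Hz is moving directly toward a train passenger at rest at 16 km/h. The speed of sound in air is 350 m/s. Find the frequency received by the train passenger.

16 km/h = 4.444 m/s.
Only the source moves, toward the listener, so f' = f · v/(v − v_s).
f' = 497 × 350/(350 − 4.444) = 497 × 350/345.6 ≈ 503 Hz.

503 Hz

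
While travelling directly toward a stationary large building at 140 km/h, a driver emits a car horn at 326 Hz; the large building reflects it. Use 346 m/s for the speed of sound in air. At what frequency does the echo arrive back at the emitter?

409 Hz

140 km/h = 38.89 m/s.
The large building receives the sound from a moving source: f₁ = f₀ · v/(v − v_e) = 326 × 346/307.11 ≈ 367 Hz.
On the return leg the driver is a moving observer: f₂ = f₁ · (v + v_e)/v = 367 × 384.89/346 ≈ 409 Hz.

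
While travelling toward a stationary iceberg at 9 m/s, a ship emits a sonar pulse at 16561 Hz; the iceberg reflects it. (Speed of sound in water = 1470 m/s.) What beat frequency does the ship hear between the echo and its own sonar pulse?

204 Hz

The iceberg receives the sound from a moving source: f₁ = f₀ · v/(v − v_e) = 16561 × 1470/1461 ≈ 16663 Hz.
On the return leg the ship is a moving observer: f₂ = f₁ · (v + v_e)/v = 16663 × 1479/1470 ≈ 16765 Hz.
Equivalently f₂ = f₀ · (v + v_e)/(v − v_e).
Beat against the emitted tone: |f₂ − f₀| = 2v_e·f₀/(v − v_e) = 2 × 9 × 16561/1461 ≈ 204 Hz.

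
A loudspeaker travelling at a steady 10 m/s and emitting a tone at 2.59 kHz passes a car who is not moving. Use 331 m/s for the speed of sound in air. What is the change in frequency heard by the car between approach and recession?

0.157 kHz

Approaching: f₁ = f · v/(v − v_s) = 2.59 × 331/321 ≈ 2.671 kHz.
Receding: f₂ = f · v/(v + v_s) = 2.59 × 331/341 ≈ 2.514 kHz.
Drop: f₁ − f₂ = 2f·v·v_s/(v² − v_s²) = 2 × 2.59 × 331 × 10/(331² − 10²) ≈ 0.157 kHz.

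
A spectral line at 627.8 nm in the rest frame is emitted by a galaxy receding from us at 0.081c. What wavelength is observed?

Relativistic Doppler for wavelength: λ' = λ₀ · √((1 + β)/(1 − β)).
λ' = 627.8 × √(1.0810/0.9190) = 627.8 × 1.08456 ≈ 680.9 nm.

680.9 nm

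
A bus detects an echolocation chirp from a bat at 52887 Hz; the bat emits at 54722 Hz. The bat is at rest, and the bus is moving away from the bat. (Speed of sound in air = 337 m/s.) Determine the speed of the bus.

f' = f · (v − v_o)/v ⇒ v_o = v · |f'/f − 1|.
v_o = 337 × |52887/54722 − 1| = 337 × 0.03353 ≈ 11.3 m/s.

11.3 m/s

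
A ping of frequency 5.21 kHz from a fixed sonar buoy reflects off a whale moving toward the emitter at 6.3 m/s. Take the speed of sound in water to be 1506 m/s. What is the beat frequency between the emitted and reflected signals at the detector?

43.8 Hz

At the whale (a moving observer), f₁ = f₀ · (v + u)/v = 5.21 × 1512.3/1506 ≈ 5.2318 kHz.
On reflection it acts as a source moving toward the stationary detector: f₂ = f₁ · v/(v − u) = 5.2318 × 1506/1499.7 ≈ 5.2538 kHz.
Beat frequency (with f₀ = 5210 Hz): |f₂ − f₀| = 2u·f₀/(v − u) = 2 × 6.3 × 5210/1499.7 ≈ 43.8 Hz.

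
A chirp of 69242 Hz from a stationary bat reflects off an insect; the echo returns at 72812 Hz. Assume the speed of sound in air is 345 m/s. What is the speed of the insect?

8.7 m/s

Double Doppler shift off a moving reflector: f₂ = f₀ · (v + u)/(v − u) (u > 0 toward emitter).
Rearranging, u = v · (f₂ − f₀)/(f₂ + f₀) = 345 × 3570/142054 ≈ 8.7 m/s.
So the insect is moving at 8.7 m/s toward the emitter.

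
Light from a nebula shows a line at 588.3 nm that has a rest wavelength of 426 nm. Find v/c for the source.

λ'/λ₀ = 1.3810 > 1 (redshift), so the source is receding.
λ'/λ₀ = √((1 + β)/(1 − β)) for a receding source ⇒ β = (r² − 1)/(r² + 1) with r = λ'/λ₀.
β = (1.9071 − 1)/(1.9071 + 1) ≈ 0.312.

0.312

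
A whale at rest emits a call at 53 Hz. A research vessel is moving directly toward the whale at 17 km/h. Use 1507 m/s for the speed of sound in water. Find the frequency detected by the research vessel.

17 km/h = 4.722 m/s.
Only the observer moves, toward the source, so f' = f · (v + v_o)/v.
f' = 53 × (1507 + 4.722)/1507 = 53 × 1511.7/1507 ≈ 53.2 Hz.

53.2 Hz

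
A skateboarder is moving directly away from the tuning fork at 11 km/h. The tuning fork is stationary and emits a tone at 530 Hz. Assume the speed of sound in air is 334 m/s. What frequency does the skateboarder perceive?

525 Hz

11 km/h = 3.056 m/s.
Moving observer, stationary source: f' = f · (v − v_o)/v.
f' = 530 × (334 − 3.056)/334 = 530 × 330.94/334 ≈ 525 Hz.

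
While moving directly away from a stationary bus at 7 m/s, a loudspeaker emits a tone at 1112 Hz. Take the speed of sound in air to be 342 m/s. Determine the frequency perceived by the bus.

Only the source moves, away from the listener, so f' = f · v/(v + v_s).
f' = 1112 × 342/(342 + 7) = 1112 × 342/349 ≈ 1090 Hz.

1090 Hz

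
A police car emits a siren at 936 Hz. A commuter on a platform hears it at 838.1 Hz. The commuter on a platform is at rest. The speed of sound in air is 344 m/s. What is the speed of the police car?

40 m/s

f' < f, so the police car is receding.
f' = f · v/(v + v_s) ⇒ v_s = v · |1 − f/f'|.
v_s = 344 × |1 − 936/838.1| = 344 × 0.1168 ≈ 40 m/s.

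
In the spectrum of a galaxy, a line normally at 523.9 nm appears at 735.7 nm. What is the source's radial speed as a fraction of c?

0.327c

λ'/λ₀ = 1.4043 > 1 (redshift), so the source is receding.
λ'/λ₀ = √((1 + β)/(1 − β)) for a receding source ⇒ β = (r² − 1)/(r² + 1) with r = λ'/λ₀.
β = (1.9720 − 1)/(1.9720 + 1) ≈ 0.327.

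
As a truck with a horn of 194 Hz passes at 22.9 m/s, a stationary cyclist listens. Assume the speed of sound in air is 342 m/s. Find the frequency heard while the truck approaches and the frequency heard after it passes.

Approaching: f₁ = f · v/(v − v_s) = 194 × 342/319.1 ≈ 208 Hz.
Receding: f₂ = f · v/(v + v_s) = 194 × 342/364.9 ≈ 182 Hz.

208 Hz approaching; 182 Hz receding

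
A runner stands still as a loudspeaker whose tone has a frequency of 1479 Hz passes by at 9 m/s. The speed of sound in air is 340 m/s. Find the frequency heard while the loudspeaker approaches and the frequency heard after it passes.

Approaching: f₁ = f · v/(v − v_s) = 1479 × 340/331 ≈ 1519 Hz.
Receding: f₂ = f · v/(v + v_s) = 1479 × 340/349 ≈ 1441 Hz.

1519 Hz approaching; 1441 Hz receding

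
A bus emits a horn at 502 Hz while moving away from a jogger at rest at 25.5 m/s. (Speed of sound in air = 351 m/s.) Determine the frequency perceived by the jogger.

Only the source moves, away from the listener, so f' = f · v/(v + v_s).
f' = 502 × 351/(351 + 25.5) = 502 × 351/376.5 ≈ 468 Hz.

468 Hz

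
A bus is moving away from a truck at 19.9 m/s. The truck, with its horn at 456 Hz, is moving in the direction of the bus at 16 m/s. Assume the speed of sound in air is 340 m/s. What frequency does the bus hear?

451 Hz

General Doppler shift: f' = f · (v − v_o)/(v − v_s).
f' = 456 × (340 − 19.9)/(340 − 16) = 456 × 320.1/324 ≈ 451 Hz.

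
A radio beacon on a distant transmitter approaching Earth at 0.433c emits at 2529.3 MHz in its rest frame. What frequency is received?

Relativistic Doppler for frequency: f' = f₀ · √((1 + β)/(1 − β)).
f' = 2529.3 × √(1.4330/0.5670) = 2529.3 × 1.58976 ≈ 4021.0 MHz.

4021.0 MHz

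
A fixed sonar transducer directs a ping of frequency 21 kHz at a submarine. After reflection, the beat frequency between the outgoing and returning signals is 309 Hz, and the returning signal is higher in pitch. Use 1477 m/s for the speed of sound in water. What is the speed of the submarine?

10.8 m/s

Double Doppler shift off a moving reflector: f₂ = f₀ · (v + u)/(v − u) (u > 0 toward emitter).
Returning signal is higher, so f₂ = f₀ + Δf = 21000 + 309 = 21309 Hz.
Rearranging, u = v · (f₂ − f₀)/(f₂ + f₀) = 1477 × 309/42309 ≈ 10.8 m/s.
So the submarine is moving at 10.8 m/s toward the emitter.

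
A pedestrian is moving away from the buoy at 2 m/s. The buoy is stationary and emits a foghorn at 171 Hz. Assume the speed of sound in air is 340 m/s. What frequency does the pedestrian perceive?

170 Hz

Moving observer, stationary source: f' = f · (v − v_o)/v.
f' = 171 × (340 − 2)/340 = 171 × 338/340 ≈ 170 Hz.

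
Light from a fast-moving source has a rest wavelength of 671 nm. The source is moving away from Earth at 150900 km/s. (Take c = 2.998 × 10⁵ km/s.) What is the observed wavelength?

1167.4 nm

β = v/c = 150900/299800 = 0.5033.
Relativistic Doppler for wavelength: λ' = λ₀ · √((1 + β)/(1 − β)).
λ' = 671 × √(1.5033/0.4967) = 671 × 1.73979 ≈ 1167.4 nm.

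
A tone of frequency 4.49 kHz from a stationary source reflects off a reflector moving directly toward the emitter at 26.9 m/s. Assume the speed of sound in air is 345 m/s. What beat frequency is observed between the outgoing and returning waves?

At the reflector (a moving observer), f₁ = f₀ · (v + u)/v = 4.49 × 371.9/345 ≈ 4.840 kHz.
On reflection it acts as a source moving toward the stationary detector: f₂ = f₁ · v/(v − u) = 4.840 × 345/318.1 ≈ 5.249 kHz.
Equivalently f₂ = f₀ · (v + u)/(v − u).
Beat frequency (with f₀ = 4490 Hz): |f₂ − f₀| = 2u·f₀/(v − u) = 2 × 26.9 × 4490/318.1 ≈ 759 Hz.

759 Hz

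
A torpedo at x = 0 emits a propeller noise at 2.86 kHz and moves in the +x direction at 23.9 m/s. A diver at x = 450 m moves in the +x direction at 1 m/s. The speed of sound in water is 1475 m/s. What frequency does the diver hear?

2.91 kHz

The observer lies on the +x side, so the source is heading toward the observer and the observer is heading away from the source.
General Doppler shift: f' = f · (v − v_o)/(v − v_s).
f' = 2.86 × (1475 − 1)/(1475 − 23.9) = 2.86 × 1474/1451.1 ≈ 2.91 kHz.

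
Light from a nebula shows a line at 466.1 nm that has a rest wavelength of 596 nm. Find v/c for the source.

λ'/λ₀ = 0.7820 < 1 (blueshift), so the source is approaching.
λ'/λ₀ = √((1 − β)/(1 + β)) for an approaching source ⇒ β = (1 − r²)/(1 + r²) with r = λ'/λ₀.
β = (1 − 0.6116)/(1 + 0.6116) ≈ 0.241.

0.241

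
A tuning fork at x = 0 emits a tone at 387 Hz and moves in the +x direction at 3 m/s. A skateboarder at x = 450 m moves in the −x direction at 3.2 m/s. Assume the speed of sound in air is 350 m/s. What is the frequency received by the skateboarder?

394 Hz

The observer lies on the +x side, so the source is heading toward the observer and the observer is heading toward the source.
With source approaching and observer approaching, f' = f · (v + v_o)/(v − v_s).
f' = 387 × (350 + 3.2)/(350 − 3) = 387 × 353.2/347 ≈ 394 Hz.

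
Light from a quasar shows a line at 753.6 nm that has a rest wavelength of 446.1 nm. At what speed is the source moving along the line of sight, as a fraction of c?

0.481

λ'/λ₀ = 1.6893 > 1 (redshift), so the source is receding.
λ'/λ₀ = √((1 + β)/(1 − β)) for a receding source ⇒ β = (r² − 1)/(r² + 1) with r = λ'/λ₀.
β = (2.8538 − 1)/(2.8538 + 1) ≈ 0.481.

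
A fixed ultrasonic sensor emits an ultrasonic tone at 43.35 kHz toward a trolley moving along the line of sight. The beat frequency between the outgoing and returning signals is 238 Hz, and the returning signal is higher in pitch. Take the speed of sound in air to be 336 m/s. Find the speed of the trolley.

Double Doppler shift off a moving reflector: f₂ = f₀ · (v + u)/(v − u) (u > 0 toward emitter).
Returning signal is higher, so f₂ = f₀ + Δf = 43350 + 238 = 43588 Hz.
Rearranging, u = v · (f₂ − f₀)/(f₂ + f₀) = 336 × 238/86938 ≈ 0.92 m/s.
So the trolley is moving at 0.92 m/s toward the emitter.

0.92 m/s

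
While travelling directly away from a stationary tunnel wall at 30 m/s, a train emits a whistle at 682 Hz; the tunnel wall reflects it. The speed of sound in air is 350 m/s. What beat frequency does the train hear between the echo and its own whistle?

The tunnel wall receives the sound from a moving source: f₁ = f₀ · v/(v + v_e) = 682 × 350/380 ≈ 628.2 Hz.
On the return leg the train is a moving observer: f₂ = f₁ · (v − v_e)/v = 628.2 × 320/350 ≈ 574.3 Hz.
Beat against the emitted tone: |f₂ − f₀| = 2v_e·f₀/(v + v_e) = 2 × 30 × 682/380 ≈ 108 Hz.

108 Hz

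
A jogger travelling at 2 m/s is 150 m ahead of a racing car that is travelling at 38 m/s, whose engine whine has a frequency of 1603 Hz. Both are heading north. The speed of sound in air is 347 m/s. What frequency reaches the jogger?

The jogger is ahead, so the racing car is moving toward it while the jogger is moving away from the racing car.
With source approaching and observer receding, f' = f · (v − v_o)/(v − v_s).
f' = 1603 × (347 − 2)/(347 − 38) = 1603 × 345/309 ≈ 1790 Hz.

1790 Hz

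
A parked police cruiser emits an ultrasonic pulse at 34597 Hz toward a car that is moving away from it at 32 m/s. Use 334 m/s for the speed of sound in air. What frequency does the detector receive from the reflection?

At the car (a moving observer), f₁ = f₀ · (v − u)/v = 34597 × 302/334 ≈ 31282 Hz.
On reflection it acts as a source moving away from the stationary detector: f₂ = f₁ · v/(v + u) = 31282 × 334/366 ≈ 28547 Hz.

28547 Hz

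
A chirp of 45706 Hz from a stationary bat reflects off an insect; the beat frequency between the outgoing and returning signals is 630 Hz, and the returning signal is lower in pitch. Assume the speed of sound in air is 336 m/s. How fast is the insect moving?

Double Doppler shift off a moving reflector: f₂ = f₀ · (v + u)/(v − u) (u > 0 toward emitter).
Returning signal is lower, so f₂ = f₀ − Δf = 45706 − 630 = 45076 Hz.
Rearranging, u = v · (f₂ − f₀)/(f₂ + f₀) = 336 × -630/90782 ≈ -2.33 m/s.
So the insect is moving at 2.33 m/s away from the emitter.

2.33 m/s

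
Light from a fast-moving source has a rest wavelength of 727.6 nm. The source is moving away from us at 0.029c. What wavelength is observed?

749.0 nm

Relativistic Doppler for wavelength: λ' = λ₀ · √((1 + β)/(1 − β)).
λ' = 727.6 × √(1.0290/0.9710) = 727.6 × 1.02943 ≈ 749.0 nm.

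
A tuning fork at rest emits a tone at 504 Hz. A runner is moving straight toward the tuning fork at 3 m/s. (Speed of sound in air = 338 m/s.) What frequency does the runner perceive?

508 Hz

Moving observer, stationary source: f' = f · (v + v_o)/v.
f' = 504 × (338 + 3)/338 = 504 × 341/338 ≈ 508 Hz.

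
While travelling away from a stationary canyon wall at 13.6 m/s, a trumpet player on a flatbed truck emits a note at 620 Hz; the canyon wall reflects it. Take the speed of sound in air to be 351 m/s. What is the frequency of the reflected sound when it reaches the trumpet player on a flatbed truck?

574 Hz

The canyon wall receives the sound from a moving source: f₁ = f₀ · v/(v + v_e) = 620 × 351/364.6 ≈ 597 Hz.
On the return leg the trumpet player on a flatbed truck is a moving observer: f₂ = f₁ · (v − v_e)/v = 597 × 337.4/351 ≈ 574 Hz.
Equivalently f₂ = f₀ · (v − v_e)/(v + v_e).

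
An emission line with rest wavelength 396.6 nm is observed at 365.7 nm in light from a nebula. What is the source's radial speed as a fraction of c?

λ'/λ₀ = 0.9221 < 1 (blueshift), so the source is approaching.
λ'/λ₀ = √((1 − β)/(1 + β)) for an approaching source ⇒ β = (1 − r²)/(1 + r²) with r = λ'/λ₀.
β = (1 − 0.8502)/(1 + 0.8502) ≈ 0.081.

0.081c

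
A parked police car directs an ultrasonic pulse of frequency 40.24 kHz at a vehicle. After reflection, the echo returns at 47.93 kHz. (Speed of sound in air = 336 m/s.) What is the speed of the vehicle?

29 m/s

Double Doppler shift off a moving reflector: f₂ = f₀ · (v + u)/(v − u) (u > 0 toward emitter).
Rearranging, u = v · (f₂ − f₀)/(f₂ + f₀) = 336 × 7.69/88.17 ≈ 29 m/s.
So the vehicle is moving at 29 m/s toward the emitter.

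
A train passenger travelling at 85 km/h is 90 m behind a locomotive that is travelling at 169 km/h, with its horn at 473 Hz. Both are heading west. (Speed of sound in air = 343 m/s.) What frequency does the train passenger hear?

169 km/h = 46.94 m/s; 85 km/h = 23.61 m/s.
The train passenger is behind, so the locomotive is moving away from it while the train passenger is moving toward the locomotive.
Both move, so f' = f · (v + v_o)/(v + v_s).
f' = 473 × (343 + 23.61)/(343 + 46.94) = 473 × 366.61/389.94 ≈ 445 Hz.

445 Hz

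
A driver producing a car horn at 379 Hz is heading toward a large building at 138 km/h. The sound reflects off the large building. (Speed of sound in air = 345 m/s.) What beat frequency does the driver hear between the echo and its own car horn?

95 Hz

138 km/h = 38.33 m/s.
The large building receives the sound from a moving source: f₁ = f₀ · v/(v − v_e) = 379 × 345/306.67 ≈ 426.4 Hz.
On the return leg the driver is a moving observer: f₂ = f₁ · (v + v_e)/v = 426.4 × 383.33/345 ≈ 473.8 Hz.
Equivalently f₂ = f₀ · (v + v_e)/(v − v_e).
Beat against the emitted tone: |f₂ − f₀| = 2v_e·f₀/(v − v_e) = 2 × 38.33 × 379/306.67 ≈ 95 Hz.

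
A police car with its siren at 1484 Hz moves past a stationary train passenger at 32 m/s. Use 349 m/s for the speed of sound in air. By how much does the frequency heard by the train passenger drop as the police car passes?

274 Hz

Approaching: f₁ = f · v/(v − v_s) = 1484 × 349/317 ≈ 1634 Hz.
Receding: f₂ = f · v/(v + v_s) = 1484 × 349/381 ≈ 1359 Hz.
Drop: f₁ − f₂ = 2f·v·v_s/(v² − v_s²) = 2 × 1484 × 349 × 32/(349² − 32²) ≈ 274 Hz.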